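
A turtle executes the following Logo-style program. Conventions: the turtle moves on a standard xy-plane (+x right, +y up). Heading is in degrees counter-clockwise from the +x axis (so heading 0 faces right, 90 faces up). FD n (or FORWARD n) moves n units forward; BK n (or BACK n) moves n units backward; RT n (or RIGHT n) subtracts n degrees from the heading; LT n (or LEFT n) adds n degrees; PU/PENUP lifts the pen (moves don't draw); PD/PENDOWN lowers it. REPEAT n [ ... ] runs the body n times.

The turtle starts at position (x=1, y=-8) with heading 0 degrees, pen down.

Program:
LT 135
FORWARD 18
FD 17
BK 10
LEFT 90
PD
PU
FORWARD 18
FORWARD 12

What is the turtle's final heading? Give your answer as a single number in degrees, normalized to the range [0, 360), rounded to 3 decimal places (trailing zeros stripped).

Executing turtle program step by step:
Start: pos=(1,-8), heading=0, pen down
LT 135: heading 0 -> 135
FD 18: (1,-8) -> (-11.728,4.728) [heading=135, draw]
FD 17: (-11.728,4.728) -> (-23.749,16.749) [heading=135, draw]
BK 10: (-23.749,16.749) -> (-16.678,9.678) [heading=135, draw]
LT 90: heading 135 -> 225
PD: pen down
PU: pen up
FD 18: (-16.678,9.678) -> (-29.406,-3.05) [heading=225, move]
FD 12: (-29.406,-3.05) -> (-37.891,-11.536) [heading=225, move]
Final: pos=(-37.891,-11.536), heading=225, 3 segment(s) drawn

Answer: 225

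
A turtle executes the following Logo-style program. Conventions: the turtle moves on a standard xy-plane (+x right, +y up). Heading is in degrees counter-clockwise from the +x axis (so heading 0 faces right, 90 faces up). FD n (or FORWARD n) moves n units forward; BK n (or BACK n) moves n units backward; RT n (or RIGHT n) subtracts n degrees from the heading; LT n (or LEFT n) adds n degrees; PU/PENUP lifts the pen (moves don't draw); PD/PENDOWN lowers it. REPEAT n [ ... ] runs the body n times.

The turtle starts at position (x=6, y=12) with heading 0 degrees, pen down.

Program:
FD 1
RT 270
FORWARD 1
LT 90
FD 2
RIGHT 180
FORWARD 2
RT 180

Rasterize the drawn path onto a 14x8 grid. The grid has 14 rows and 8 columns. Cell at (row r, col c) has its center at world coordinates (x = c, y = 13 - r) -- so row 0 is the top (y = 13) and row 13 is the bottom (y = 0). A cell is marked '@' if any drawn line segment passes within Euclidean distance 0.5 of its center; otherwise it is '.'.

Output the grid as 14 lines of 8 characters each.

Answer: .....@@@
......@@
........
........
........
........
........
........
........
........
........
........
........
........

Derivation:
Segment 0: (6,12) -> (7,12)
Segment 1: (7,12) -> (7,13)
Segment 2: (7,13) -> (5,13)
Segment 3: (5,13) -> (7,13)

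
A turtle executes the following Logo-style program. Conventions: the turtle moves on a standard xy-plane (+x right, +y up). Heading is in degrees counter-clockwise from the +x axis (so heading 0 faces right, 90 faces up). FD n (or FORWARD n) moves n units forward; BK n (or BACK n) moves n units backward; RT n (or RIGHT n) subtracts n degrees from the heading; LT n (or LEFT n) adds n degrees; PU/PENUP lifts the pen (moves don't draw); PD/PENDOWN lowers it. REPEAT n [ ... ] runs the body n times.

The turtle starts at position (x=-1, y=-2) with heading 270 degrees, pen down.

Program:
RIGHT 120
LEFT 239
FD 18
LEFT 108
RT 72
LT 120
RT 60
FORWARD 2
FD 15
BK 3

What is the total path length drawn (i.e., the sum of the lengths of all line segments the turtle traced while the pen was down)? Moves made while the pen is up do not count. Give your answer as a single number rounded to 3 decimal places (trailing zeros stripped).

Answer: 38

Derivation:
Executing turtle program step by step:
Start: pos=(-1,-2), heading=270, pen down
RT 120: heading 270 -> 150
LT 239: heading 150 -> 29
FD 18: (-1,-2) -> (14.743,6.727) [heading=29, draw]
LT 108: heading 29 -> 137
RT 72: heading 137 -> 65
LT 120: heading 65 -> 185
RT 60: heading 185 -> 125
FD 2: (14.743,6.727) -> (13.596,8.365) [heading=125, draw]
FD 15: (13.596,8.365) -> (4.992,20.652) [heading=125, draw]
BK 3: (4.992,20.652) -> (6.713,18.195) [heading=125, draw]
Final: pos=(6.713,18.195), heading=125, 4 segment(s) drawn

Segment lengths:
  seg 1: (-1,-2) -> (14.743,6.727), length = 18
  seg 2: (14.743,6.727) -> (13.596,8.365), length = 2
  seg 3: (13.596,8.365) -> (4.992,20.652), length = 15
  seg 4: (4.992,20.652) -> (6.713,18.195), length = 3
Total = 38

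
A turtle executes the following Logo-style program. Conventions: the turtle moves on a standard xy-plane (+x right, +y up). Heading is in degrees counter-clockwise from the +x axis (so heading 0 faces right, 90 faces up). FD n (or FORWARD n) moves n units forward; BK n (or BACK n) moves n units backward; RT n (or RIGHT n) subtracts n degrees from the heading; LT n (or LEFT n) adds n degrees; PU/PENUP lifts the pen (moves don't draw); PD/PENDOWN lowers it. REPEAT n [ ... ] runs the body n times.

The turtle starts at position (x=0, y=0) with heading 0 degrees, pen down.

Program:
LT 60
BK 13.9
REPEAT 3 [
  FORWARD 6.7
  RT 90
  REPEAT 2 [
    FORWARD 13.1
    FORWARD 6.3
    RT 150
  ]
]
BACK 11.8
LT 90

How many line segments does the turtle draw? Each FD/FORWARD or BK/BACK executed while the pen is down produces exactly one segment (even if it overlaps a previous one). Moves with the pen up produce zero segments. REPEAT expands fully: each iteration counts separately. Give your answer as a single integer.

Executing turtle program step by step:
Start: pos=(0,0), heading=0, pen down
LT 60: heading 0 -> 60
BK 13.9: (0,0) -> (-6.95,-12.038) [heading=60, draw]
REPEAT 3 [
  -- iteration 1/3 --
  FD 6.7: (-6.95,-12.038) -> (-3.6,-6.235) [heading=60, draw]
  RT 90: heading 60 -> 330
  REPEAT 2 [
    -- iteration 1/2 --
    FD 13.1: (-3.6,-6.235) -> (7.745,-12.785) [heading=330, draw]
    FD 6.3: (7.745,-12.785) -> (13.201,-15.935) [heading=330, draw]
    RT 150: heading 330 -> 180
    -- iteration 2/2 --
    FD 13.1: (13.201,-15.935) -> (0.101,-15.935) [heading=180, draw]
    FD 6.3: (0.101,-15.935) -> (-6.199,-15.935) [heading=180, draw]
    RT 150: heading 180 -> 30
  ]
  -- iteration 2/3 --
  FD 6.7: (-6.199,-15.935) -> (-0.397,-12.585) [heading=30, draw]
  RT 90: heading 30 -> 300
  REPEAT 2 [
    -- iteration 1/2 --
    FD 13.1: (-0.397,-12.585) -> (6.153,-23.93) [heading=300, draw]
    FD 6.3: (6.153,-23.93) -> (9.303,-29.386) [heading=300, draw]
    RT 150: heading 300 -> 150
    -- iteration 2/2 --
    FD 13.1: (9.303,-29.386) -> (-2.042,-22.836) [heading=150, draw]
    FD 6.3: (-2.042,-22.836) -> (-7.498,-19.686) [heading=150, draw]
    RT 150: heading 150 -> 0
  ]
  -- iteration 3/3 --
  FD 6.7: (-7.498,-19.686) -> (-0.798,-19.686) [heading=0, draw]
  RT 90: heading 0 -> 270
  REPEAT 2 [
    -- iteration 1/2 --
    FD 13.1: (-0.798,-19.686) -> (-0.798,-32.786) [heading=270, draw]
    FD 6.3: (-0.798,-32.786) -> (-0.798,-39.086) [heading=270, draw]
    RT 150: heading 270 -> 120
    -- iteration 2/2 --
    FD 13.1: (-0.798,-39.086) -> (-7.348,-27.741) [heading=120, draw]
    FD 6.3: (-7.348,-27.741) -> (-10.498,-22.285) [heading=120, draw]
    RT 150: heading 120 -> 330
  ]
]
BK 11.8: (-10.498,-22.285) -> (-20.717,-16.385) [heading=330, draw]
LT 90: heading 330 -> 60
Final: pos=(-20.717,-16.385), heading=60, 17 segment(s) drawn
Segments drawn: 17

Answer: 17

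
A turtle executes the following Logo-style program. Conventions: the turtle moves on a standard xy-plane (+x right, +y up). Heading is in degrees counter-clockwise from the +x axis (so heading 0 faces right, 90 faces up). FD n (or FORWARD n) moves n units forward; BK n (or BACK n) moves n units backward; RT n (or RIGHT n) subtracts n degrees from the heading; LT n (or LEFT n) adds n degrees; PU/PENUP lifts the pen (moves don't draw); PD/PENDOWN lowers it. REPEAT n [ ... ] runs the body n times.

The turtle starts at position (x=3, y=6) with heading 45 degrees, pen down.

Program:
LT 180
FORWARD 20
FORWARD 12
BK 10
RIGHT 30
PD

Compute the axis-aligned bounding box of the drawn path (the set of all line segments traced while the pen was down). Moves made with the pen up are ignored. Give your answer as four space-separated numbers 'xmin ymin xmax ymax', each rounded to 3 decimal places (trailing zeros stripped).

Executing turtle program step by step:
Start: pos=(3,6), heading=45, pen down
LT 180: heading 45 -> 225
FD 20: (3,6) -> (-11.142,-8.142) [heading=225, draw]
FD 12: (-11.142,-8.142) -> (-19.627,-16.627) [heading=225, draw]
BK 10: (-19.627,-16.627) -> (-12.556,-9.556) [heading=225, draw]
RT 30: heading 225 -> 195
PD: pen down
Final: pos=(-12.556,-9.556), heading=195, 3 segment(s) drawn

Segment endpoints: x in {-19.627, -12.556, -11.142, 3}, y in {-16.627, -9.556, -8.142, 6}
xmin=-19.627, ymin=-16.627, xmax=3, ymax=6

Answer: -19.627 -16.627 3 6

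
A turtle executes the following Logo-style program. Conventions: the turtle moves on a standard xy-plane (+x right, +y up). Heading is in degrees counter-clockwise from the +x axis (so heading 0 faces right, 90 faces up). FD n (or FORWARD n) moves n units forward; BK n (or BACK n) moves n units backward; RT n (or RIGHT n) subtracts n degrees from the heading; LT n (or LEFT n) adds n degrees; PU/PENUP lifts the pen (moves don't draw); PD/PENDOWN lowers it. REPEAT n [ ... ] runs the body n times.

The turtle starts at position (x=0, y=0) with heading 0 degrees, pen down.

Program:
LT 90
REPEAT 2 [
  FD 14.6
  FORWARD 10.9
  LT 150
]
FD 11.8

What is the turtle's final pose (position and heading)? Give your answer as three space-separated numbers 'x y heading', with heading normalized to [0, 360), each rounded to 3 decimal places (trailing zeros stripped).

Answer: -2.531 9.316 30

Derivation:
Executing turtle program step by step:
Start: pos=(0,0), heading=0, pen down
LT 90: heading 0 -> 90
REPEAT 2 [
  -- iteration 1/2 --
  FD 14.6: (0,0) -> (0,14.6) [heading=90, draw]
  FD 10.9: (0,14.6) -> (0,25.5) [heading=90, draw]
  LT 150: heading 90 -> 240
  -- iteration 2/2 --
  FD 14.6: (0,25.5) -> (-7.3,12.856) [heading=240, draw]
  FD 10.9: (-7.3,12.856) -> (-12.75,3.416) [heading=240, draw]
  LT 150: heading 240 -> 30
]
FD 11.8: (-12.75,3.416) -> (-2.531,9.316) [heading=30, draw]
Final: pos=(-2.531,9.316), heading=30, 5 segment(s) drawn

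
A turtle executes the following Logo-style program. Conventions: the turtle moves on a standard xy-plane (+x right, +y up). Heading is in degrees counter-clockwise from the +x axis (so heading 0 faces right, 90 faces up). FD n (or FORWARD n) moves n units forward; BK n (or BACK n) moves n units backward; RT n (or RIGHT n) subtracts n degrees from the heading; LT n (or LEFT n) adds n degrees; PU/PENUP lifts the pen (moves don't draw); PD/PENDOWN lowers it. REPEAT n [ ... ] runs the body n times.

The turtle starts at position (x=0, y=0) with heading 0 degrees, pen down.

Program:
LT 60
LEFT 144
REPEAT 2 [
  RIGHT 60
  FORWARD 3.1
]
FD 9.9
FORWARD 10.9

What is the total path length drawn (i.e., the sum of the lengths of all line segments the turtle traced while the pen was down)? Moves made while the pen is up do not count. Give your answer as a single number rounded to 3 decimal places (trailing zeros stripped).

Executing turtle program step by step:
Start: pos=(0,0), heading=0, pen down
LT 60: heading 0 -> 60
LT 144: heading 60 -> 204
REPEAT 2 [
  -- iteration 1/2 --
  RT 60: heading 204 -> 144
  FD 3.1: (0,0) -> (-2.508,1.822) [heading=144, draw]
  -- iteration 2/2 --
  RT 60: heading 144 -> 84
  FD 3.1: (-2.508,1.822) -> (-2.184,4.905) [heading=84, draw]
]
FD 9.9: (-2.184,4.905) -> (-1.149,14.751) [heading=84, draw]
FD 10.9: (-1.149,14.751) -> (-0.01,25.591) [heading=84, draw]
Final: pos=(-0.01,25.591), heading=84, 4 segment(s) drawn

Segment lengths:
  seg 1: (0,0) -> (-2.508,1.822), length = 3.1
  seg 2: (-2.508,1.822) -> (-2.184,4.905), length = 3.1
  seg 3: (-2.184,4.905) -> (-1.149,14.751), length = 9.9
  seg 4: (-1.149,14.751) -> (-0.01,25.591), length = 10.9
Total = 27

Answer: 27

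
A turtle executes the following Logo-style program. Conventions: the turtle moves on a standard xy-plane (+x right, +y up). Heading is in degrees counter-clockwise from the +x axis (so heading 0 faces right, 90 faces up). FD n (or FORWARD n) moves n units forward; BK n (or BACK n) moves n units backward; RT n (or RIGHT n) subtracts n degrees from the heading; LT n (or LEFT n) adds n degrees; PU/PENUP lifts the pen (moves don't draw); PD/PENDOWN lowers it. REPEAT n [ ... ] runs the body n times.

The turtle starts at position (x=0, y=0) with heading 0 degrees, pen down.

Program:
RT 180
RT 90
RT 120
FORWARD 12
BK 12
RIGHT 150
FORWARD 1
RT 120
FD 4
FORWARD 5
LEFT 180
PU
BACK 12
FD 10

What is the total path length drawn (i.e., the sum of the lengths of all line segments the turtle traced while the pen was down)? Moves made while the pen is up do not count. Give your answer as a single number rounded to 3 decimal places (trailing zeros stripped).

Answer: 34

Derivation:
Executing turtle program step by step:
Start: pos=(0,0), heading=0, pen down
RT 180: heading 0 -> 180
RT 90: heading 180 -> 90
RT 120: heading 90 -> 330
FD 12: (0,0) -> (10.392,-6) [heading=330, draw]
BK 12: (10.392,-6) -> (0,0) [heading=330, draw]
RT 150: heading 330 -> 180
FD 1: (0,0) -> (-1,0) [heading=180, draw]
RT 120: heading 180 -> 60
FD 4: (-1,0) -> (1,3.464) [heading=60, draw]
FD 5: (1,3.464) -> (3.5,7.794) [heading=60, draw]
LT 180: heading 60 -> 240
PU: pen up
BK 12: (3.5,7.794) -> (9.5,18.187) [heading=240, move]
FD 10: (9.5,18.187) -> (4.5,9.526) [heading=240, move]
Final: pos=(4.5,9.526), heading=240, 5 segment(s) drawn

Segment lengths:
  seg 1: (0,0) -> (10.392,-6), length = 12
  seg 2: (10.392,-6) -> (0,0), length = 12
  seg 3: (0,0) -> (-1,0), length = 1
  seg 4: (-1,0) -> (1,3.464), length = 4
  seg 5: (1,3.464) -> (3.5,7.794), length = 5
Total = 34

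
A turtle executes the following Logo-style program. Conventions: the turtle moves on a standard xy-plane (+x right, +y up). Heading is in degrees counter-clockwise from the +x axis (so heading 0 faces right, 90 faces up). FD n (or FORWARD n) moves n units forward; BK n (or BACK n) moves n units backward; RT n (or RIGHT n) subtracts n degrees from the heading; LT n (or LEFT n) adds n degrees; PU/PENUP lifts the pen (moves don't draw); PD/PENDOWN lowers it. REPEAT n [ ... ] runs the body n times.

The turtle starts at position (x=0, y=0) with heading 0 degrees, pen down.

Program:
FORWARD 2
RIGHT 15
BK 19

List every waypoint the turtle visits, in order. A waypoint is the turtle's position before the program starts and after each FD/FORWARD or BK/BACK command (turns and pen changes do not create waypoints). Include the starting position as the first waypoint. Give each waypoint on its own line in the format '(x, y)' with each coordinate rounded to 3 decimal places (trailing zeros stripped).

Answer: (0, 0)
(2, 0)
(-16.353, 4.918)

Derivation:
Executing turtle program step by step:
Start: pos=(0,0), heading=0, pen down
FD 2: (0,0) -> (2,0) [heading=0, draw]
RT 15: heading 0 -> 345
BK 19: (2,0) -> (-16.353,4.918) [heading=345, draw]
Final: pos=(-16.353,4.918), heading=345, 2 segment(s) drawn
Waypoints (3 total):
(0, 0)
(2, 0)
(-16.353, 4.918)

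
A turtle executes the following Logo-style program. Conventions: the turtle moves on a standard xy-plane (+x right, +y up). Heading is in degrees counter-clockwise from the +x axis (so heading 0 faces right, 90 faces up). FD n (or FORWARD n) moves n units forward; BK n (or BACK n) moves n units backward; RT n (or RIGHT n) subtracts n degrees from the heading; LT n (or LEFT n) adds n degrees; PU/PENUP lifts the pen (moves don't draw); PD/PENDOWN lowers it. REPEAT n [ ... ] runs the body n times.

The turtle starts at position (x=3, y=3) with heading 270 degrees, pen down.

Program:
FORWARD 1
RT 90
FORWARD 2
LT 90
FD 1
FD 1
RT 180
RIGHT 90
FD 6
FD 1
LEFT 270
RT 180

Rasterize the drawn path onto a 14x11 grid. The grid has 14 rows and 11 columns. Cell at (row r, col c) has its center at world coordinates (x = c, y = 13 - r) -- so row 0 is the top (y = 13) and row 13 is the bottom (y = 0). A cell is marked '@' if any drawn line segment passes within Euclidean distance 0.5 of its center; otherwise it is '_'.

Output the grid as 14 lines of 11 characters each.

Segment 0: (3,3) -> (3,2)
Segment 1: (3,2) -> (1,2)
Segment 2: (1,2) -> (1,1)
Segment 3: (1,1) -> (1,0)
Segment 4: (1,0) -> (7,0)
Segment 5: (7,0) -> (8,0)

Answer: ___________
___________
___________
___________
___________
___________
___________
___________
___________
___________
___@_______
_@@@_______
_@_________
_@@@@@@@@__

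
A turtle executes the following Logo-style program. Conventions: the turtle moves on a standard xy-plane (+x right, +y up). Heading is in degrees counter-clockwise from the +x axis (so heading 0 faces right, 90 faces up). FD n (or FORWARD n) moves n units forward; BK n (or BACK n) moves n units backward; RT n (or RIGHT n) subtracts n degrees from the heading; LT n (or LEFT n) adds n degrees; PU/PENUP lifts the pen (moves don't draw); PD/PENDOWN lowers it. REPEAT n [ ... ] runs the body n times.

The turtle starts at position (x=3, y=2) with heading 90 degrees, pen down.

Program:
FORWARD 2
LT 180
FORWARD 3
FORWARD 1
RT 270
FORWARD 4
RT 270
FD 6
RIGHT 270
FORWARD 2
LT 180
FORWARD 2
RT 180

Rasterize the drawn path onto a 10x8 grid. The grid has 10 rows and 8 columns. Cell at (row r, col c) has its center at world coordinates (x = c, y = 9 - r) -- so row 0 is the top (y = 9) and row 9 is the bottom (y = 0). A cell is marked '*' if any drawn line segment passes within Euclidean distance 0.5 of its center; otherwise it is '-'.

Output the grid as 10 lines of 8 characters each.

Answer: --------
--------
--------
-----***
-------*
---*---*
---*---*
---*---*
---*---*
---*****

Derivation:
Segment 0: (3,2) -> (3,4)
Segment 1: (3,4) -> (3,1)
Segment 2: (3,1) -> (3,0)
Segment 3: (3,0) -> (7,0)
Segment 4: (7,0) -> (7,6)
Segment 5: (7,6) -> (5,6)
Segment 6: (5,6) -> (7,6)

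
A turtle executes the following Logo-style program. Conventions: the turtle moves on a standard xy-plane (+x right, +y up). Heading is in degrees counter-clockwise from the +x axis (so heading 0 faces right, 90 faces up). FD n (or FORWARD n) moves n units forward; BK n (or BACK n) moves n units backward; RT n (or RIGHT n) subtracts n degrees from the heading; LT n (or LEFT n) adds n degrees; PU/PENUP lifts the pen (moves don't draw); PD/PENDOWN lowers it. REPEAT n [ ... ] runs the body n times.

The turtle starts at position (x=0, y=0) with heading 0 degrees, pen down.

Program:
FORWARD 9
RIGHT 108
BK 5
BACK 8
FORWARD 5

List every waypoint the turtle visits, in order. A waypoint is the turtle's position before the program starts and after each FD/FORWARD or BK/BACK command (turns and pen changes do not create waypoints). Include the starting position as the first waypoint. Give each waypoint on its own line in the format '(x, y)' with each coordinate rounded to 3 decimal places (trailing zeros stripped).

Executing turtle program step by step:
Start: pos=(0,0), heading=0, pen down
FD 9: (0,0) -> (9,0) [heading=0, draw]
RT 108: heading 0 -> 252
BK 5: (9,0) -> (10.545,4.755) [heading=252, draw]
BK 8: (10.545,4.755) -> (13.017,12.364) [heading=252, draw]
FD 5: (13.017,12.364) -> (11.472,7.608) [heading=252, draw]
Final: pos=(11.472,7.608), heading=252, 4 segment(s) drawn
Waypoints (5 total):
(0, 0)
(9, 0)
(10.545, 4.755)
(13.017, 12.364)
(11.472, 7.608)

Answer: (0, 0)
(9, 0)
(10.545, 4.755)
(13.017, 12.364)
(11.472, 7.608)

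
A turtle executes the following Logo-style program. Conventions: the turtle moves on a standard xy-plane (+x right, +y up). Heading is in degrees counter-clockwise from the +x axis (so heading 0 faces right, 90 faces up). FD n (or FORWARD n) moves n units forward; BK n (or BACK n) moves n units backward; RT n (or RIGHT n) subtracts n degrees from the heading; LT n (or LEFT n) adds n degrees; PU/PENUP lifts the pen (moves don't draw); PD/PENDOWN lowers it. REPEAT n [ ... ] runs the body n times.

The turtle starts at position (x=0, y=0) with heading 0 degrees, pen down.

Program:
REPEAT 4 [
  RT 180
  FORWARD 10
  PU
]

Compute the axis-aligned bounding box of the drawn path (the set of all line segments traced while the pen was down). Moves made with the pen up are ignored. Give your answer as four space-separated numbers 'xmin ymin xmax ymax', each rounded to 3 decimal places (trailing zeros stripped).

Answer: -10 0 0 0

Derivation:
Executing turtle program step by step:
Start: pos=(0,0), heading=0, pen down
REPEAT 4 [
  -- iteration 1/4 --
  RT 180: heading 0 -> 180
  FD 10: (0,0) -> (-10,0) [heading=180, draw]
  PU: pen up
  -- iteration 2/4 --
  RT 180: heading 180 -> 0
  FD 10: (-10,0) -> (0,0) [heading=0, move]
  PU: pen up
  -- iteration 3/4 --
  RT 180: heading 0 -> 180
  FD 10: (0,0) -> (-10,0) [heading=180, move]
  PU: pen up
  -- iteration 4/4 --
  RT 180: heading 180 -> 0
  FD 10: (-10,0) -> (0,0) [heading=0, move]
  PU: pen up
]
Final: pos=(0,0), heading=0, 1 segment(s) drawn

Segment endpoints: x in {-10, 0}, y in {0, 0}
xmin=-10, ymin=0, xmax=0, ymax=0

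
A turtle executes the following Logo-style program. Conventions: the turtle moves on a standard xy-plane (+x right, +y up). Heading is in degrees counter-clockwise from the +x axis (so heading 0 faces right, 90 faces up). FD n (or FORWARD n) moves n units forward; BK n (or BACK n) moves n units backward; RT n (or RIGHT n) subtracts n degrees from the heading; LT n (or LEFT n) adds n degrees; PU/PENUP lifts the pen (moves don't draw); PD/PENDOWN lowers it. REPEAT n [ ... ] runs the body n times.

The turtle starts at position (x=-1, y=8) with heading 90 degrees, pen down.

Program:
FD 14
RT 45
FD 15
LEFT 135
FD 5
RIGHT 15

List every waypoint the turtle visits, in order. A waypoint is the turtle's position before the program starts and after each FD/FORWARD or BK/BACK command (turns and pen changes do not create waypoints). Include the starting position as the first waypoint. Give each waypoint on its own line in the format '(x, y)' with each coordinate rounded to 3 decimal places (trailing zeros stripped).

Answer: (-1, 8)
(-1, 22)
(9.607, 32.607)
(4.607, 32.607)

Derivation:
Executing turtle program step by step:
Start: pos=(-1,8), heading=90, pen down
FD 14: (-1,8) -> (-1,22) [heading=90, draw]
RT 45: heading 90 -> 45
FD 15: (-1,22) -> (9.607,32.607) [heading=45, draw]
LT 135: heading 45 -> 180
FD 5: (9.607,32.607) -> (4.607,32.607) [heading=180, draw]
RT 15: heading 180 -> 165
Final: pos=(4.607,32.607), heading=165, 3 segment(s) drawn
Waypoints (4 total):
(-1, 8)
(-1, 22)
(9.607, 32.607)
(4.607, 32.607)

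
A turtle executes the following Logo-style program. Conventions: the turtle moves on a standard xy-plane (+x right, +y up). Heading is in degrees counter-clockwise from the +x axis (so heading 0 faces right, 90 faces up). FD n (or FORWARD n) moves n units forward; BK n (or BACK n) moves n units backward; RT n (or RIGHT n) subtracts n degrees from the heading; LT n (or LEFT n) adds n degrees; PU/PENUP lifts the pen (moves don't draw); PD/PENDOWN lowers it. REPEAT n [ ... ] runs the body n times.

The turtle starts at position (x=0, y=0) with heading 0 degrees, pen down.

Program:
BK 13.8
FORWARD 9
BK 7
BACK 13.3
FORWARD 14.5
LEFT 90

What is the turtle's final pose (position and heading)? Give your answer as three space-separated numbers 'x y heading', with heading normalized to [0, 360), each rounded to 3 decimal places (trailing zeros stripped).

Executing turtle program step by step:
Start: pos=(0,0), heading=0, pen down
BK 13.8: (0,0) -> (-13.8,0) [heading=0, draw]
FD 9: (-13.8,0) -> (-4.8,0) [heading=0, draw]
BK 7: (-4.8,0) -> (-11.8,0) [heading=0, draw]
BK 13.3: (-11.8,0) -> (-25.1,0) [heading=0, draw]
FD 14.5: (-25.1,0) -> (-10.6,0) [heading=0, draw]
LT 90: heading 0 -> 90
Final: pos=(-10.6,0), heading=90, 5 segment(s) drawn

Answer: -10.6 0 90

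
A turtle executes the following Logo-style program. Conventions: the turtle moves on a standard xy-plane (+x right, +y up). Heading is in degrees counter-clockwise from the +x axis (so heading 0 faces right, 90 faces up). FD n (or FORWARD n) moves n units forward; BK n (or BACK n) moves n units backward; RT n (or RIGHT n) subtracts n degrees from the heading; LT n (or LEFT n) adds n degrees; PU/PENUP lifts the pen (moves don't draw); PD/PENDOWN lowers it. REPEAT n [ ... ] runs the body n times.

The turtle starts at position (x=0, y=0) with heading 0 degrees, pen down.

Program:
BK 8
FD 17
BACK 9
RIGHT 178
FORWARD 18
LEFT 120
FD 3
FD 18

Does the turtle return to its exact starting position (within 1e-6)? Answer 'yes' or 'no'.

Answer: no

Derivation:
Executing turtle program step by step:
Start: pos=(0,0), heading=0, pen down
BK 8: (0,0) -> (-8,0) [heading=0, draw]
FD 17: (-8,0) -> (9,0) [heading=0, draw]
BK 9: (9,0) -> (0,0) [heading=0, draw]
RT 178: heading 0 -> 182
FD 18: (0,0) -> (-17.989,-0.628) [heading=182, draw]
LT 120: heading 182 -> 302
FD 3: (-17.989,-0.628) -> (-16.399,-3.172) [heading=302, draw]
FD 18: (-16.399,-3.172) -> (-6.861,-18.437) [heading=302, draw]
Final: pos=(-6.861,-18.437), heading=302, 6 segment(s) drawn

Start position: (0, 0)
Final position: (-6.861, -18.437)
Distance = 19.672; >= 1e-6 -> NOT closed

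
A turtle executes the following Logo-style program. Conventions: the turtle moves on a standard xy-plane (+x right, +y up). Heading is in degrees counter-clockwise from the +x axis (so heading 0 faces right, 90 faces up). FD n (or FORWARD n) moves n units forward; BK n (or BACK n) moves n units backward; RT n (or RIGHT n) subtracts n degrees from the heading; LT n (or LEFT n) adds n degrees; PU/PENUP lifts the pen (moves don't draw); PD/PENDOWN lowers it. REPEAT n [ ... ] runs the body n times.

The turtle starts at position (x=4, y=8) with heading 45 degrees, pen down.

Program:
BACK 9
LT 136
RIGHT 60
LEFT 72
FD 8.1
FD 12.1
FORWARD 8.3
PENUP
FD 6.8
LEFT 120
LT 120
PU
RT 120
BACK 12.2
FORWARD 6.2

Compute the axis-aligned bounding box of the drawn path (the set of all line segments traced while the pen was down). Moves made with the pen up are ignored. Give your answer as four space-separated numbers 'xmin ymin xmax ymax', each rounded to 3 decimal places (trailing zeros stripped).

Answer: -30.134 -4.775 4 8

Derivation:
Executing turtle program step by step:
Start: pos=(4,8), heading=45, pen down
BK 9: (4,8) -> (-2.364,1.636) [heading=45, draw]
LT 136: heading 45 -> 181
RT 60: heading 181 -> 121
LT 72: heading 121 -> 193
FD 8.1: (-2.364,1.636) -> (-10.256,-0.186) [heading=193, draw]
FD 12.1: (-10.256,-0.186) -> (-22.046,-2.908) [heading=193, draw]
FD 8.3: (-22.046,-2.908) -> (-30.134,-4.775) [heading=193, draw]
PU: pen up
FD 6.8: (-30.134,-4.775) -> (-36.759,-6.305) [heading=193, move]
LT 120: heading 193 -> 313
LT 120: heading 313 -> 73
PU: pen up
RT 120: heading 73 -> 313
BK 12.2: (-36.759,-6.305) -> (-45.08,2.618) [heading=313, move]
FD 6.2: (-45.08,2.618) -> (-40.851,-1.917) [heading=313, move]
Final: pos=(-40.851,-1.917), heading=313, 4 segment(s) drawn

Segment endpoints: x in {-30.134, -22.046, -10.256, -2.364, 4}, y in {-4.775, -2.908, -0.186, 1.636, 8}
xmin=-30.134, ymin=-4.775, xmax=4, ymax=8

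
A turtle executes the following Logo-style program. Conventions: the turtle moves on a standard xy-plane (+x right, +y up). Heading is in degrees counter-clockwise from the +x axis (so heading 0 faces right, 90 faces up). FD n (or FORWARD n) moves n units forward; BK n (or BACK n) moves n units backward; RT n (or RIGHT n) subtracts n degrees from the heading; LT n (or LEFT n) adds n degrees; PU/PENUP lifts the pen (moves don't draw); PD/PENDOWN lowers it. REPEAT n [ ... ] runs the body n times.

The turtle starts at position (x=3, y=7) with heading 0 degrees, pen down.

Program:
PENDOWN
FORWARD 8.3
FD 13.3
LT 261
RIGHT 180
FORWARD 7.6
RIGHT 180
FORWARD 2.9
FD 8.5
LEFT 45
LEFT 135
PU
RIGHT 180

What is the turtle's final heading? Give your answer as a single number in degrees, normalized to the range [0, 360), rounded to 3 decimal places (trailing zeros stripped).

Answer: 261

Derivation:
Executing turtle program step by step:
Start: pos=(3,7), heading=0, pen down
PD: pen down
FD 8.3: (3,7) -> (11.3,7) [heading=0, draw]
FD 13.3: (11.3,7) -> (24.6,7) [heading=0, draw]
LT 261: heading 0 -> 261
RT 180: heading 261 -> 81
FD 7.6: (24.6,7) -> (25.789,14.506) [heading=81, draw]
RT 180: heading 81 -> 261
FD 2.9: (25.789,14.506) -> (25.335,11.642) [heading=261, draw]
FD 8.5: (25.335,11.642) -> (24.006,3.247) [heading=261, draw]
LT 45: heading 261 -> 306
LT 135: heading 306 -> 81
PU: pen up
RT 180: heading 81 -> 261
Final: pos=(24.006,3.247), heading=261, 5 segment(s) drawn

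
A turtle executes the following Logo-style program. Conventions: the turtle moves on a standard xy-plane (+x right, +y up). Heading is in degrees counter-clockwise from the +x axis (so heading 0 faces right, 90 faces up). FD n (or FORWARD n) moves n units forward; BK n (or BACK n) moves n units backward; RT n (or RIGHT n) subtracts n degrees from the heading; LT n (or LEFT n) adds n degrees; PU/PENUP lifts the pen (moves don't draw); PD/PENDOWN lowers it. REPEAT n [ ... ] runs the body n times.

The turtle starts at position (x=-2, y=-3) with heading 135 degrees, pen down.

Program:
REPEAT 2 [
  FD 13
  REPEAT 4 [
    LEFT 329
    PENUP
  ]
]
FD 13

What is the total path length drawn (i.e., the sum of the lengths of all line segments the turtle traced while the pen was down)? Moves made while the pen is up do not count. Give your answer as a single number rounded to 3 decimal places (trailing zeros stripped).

Executing turtle program step by step:
Start: pos=(-2,-3), heading=135, pen down
REPEAT 2 [
  -- iteration 1/2 --
  FD 13: (-2,-3) -> (-11.192,6.192) [heading=135, draw]
  REPEAT 4 [
    -- iteration 1/4 --
    LT 329: heading 135 -> 104
    PU: pen up
    -- iteration 2/4 --
    LT 329: heading 104 -> 73
    PU: pen up
    -- iteration 3/4 --
    LT 329: heading 73 -> 42
    PU: pen up
    -- iteration 4/4 --
    LT 329: heading 42 -> 11
    PU: pen up
  ]
  -- iteration 2/2 --
  FD 13: (-11.192,6.192) -> (1.569,8.673) [heading=11, move]
  REPEAT 4 [
    -- iteration 1/4 --
    LT 329: heading 11 -> 340
    PU: pen up
    -- iteration 2/4 --
    LT 329: heading 340 -> 309
    PU: pen up
    -- iteration 3/4 --
    LT 329: heading 309 -> 278
    PU: pen up
    -- iteration 4/4 --
    LT 329: heading 278 -> 247
    PU: pen up
  ]
]
FD 13: (1.569,8.673) -> (-3.511,-3.294) [heading=247, move]
Final: pos=(-3.511,-3.294), heading=247, 1 segment(s) drawn

Segment lengths:
  seg 1: (-2,-3) -> (-11.192,6.192), length = 13
Total = 13

Answer: 13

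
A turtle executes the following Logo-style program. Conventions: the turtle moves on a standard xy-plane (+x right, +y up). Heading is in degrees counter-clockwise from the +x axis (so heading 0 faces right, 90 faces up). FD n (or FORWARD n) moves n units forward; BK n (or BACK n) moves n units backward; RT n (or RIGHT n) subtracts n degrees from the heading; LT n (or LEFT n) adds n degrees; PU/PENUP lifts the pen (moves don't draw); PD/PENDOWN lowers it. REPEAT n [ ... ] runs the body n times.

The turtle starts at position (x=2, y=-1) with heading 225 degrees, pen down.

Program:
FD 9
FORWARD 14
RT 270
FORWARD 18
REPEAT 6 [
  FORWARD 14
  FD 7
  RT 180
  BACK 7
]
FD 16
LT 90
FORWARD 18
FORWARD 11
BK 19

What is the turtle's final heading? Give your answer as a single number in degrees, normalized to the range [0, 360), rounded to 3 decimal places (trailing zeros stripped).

Executing turtle program step by step:
Start: pos=(2,-1), heading=225, pen down
FD 9: (2,-1) -> (-4.364,-7.364) [heading=225, draw]
FD 14: (-4.364,-7.364) -> (-14.263,-17.263) [heading=225, draw]
RT 270: heading 225 -> 315
FD 18: (-14.263,-17.263) -> (-1.536,-29.991) [heading=315, draw]
REPEAT 6 [
  -- iteration 1/6 --
  FD 14: (-1.536,-29.991) -> (8.364,-39.891) [heading=315, draw]
  FD 7: (8.364,-39.891) -> (13.314,-44.841) [heading=315, draw]
  RT 180: heading 315 -> 135
  BK 7: (13.314,-44.841) -> (18.263,-49.79) [heading=135, draw]
  -- iteration 2/6 --
  FD 14: (18.263,-49.79) -> (8.364,-39.891) [heading=135, draw]
  FD 7: (8.364,-39.891) -> (3.414,-34.941) [heading=135, draw]
  RT 180: heading 135 -> 315
  BK 7: (3.414,-34.941) -> (-1.536,-29.991) [heading=315, draw]
  -- iteration 3/6 --
  FD 14: (-1.536,-29.991) -> (8.364,-39.891) [heading=315, draw]
  FD 7: (8.364,-39.891) -> (13.314,-44.841) [heading=315, draw]
  RT 180: heading 315 -> 135
  BK 7: (13.314,-44.841) -> (18.263,-49.79) [heading=135, draw]
  -- iteration 4/6 --
  FD 14: (18.263,-49.79) -> (8.364,-39.891) [heading=135, draw]
  FD 7: (8.364,-39.891) -> (3.414,-34.941) [heading=135, draw]
  RT 180: heading 135 -> 315
  BK 7: (3.414,-34.941) -> (-1.536,-29.991) [heading=315, draw]
  -- iteration 5/6 --
  FD 14: (-1.536,-29.991) -> (8.364,-39.891) [heading=315, draw]
  FD 7: (8.364,-39.891) -> (13.314,-44.841) [heading=315, draw]
  RT 180: heading 315 -> 135
  BK 7: (13.314,-44.841) -> (18.263,-49.79) [heading=135, draw]
  -- iteration 6/6 --
  FD 14: (18.263,-49.79) -> (8.364,-39.891) [heading=135, draw]
  FD 7: (8.364,-39.891) -> (3.414,-34.941) [heading=135, draw]
  RT 180: heading 135 -> 315
  BK 7: (3.414,-34.941) -> (-1.536,-29.991) [heading=315, draw]
]
FD 16: (-1.536,-29.991) -> (9.778,-41.305) [heading=315, draw]
LT 90: heading 315 -> 45
FD 18: (9.778,-41.305) -> (22.506,-28.577) [heading=45, draw]
FD 11: (22.506,-28.577) -> (30.284,-20.799) [heading=45, draw]
BK 19: (30.284,-20.799) -> (16.849,-34.234) [heading=45, draw]
Final: pos=(16.849,-34.234), heading=45, 25 segment(s) drawn

Answer: 45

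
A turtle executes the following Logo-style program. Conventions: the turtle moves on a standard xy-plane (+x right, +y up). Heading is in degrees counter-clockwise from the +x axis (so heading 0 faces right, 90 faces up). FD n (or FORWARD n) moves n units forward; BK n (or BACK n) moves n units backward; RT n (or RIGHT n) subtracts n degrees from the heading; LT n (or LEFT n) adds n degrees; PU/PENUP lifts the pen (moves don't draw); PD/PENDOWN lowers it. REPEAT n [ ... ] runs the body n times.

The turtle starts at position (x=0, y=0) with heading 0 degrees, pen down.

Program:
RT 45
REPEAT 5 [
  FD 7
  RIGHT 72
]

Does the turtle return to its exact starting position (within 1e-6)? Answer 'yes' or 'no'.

Answer: yes

Derivation:
Executing turtle program step by step:
Start: pos=(0,0), heading=0, pen down
RT 45: heading 0 -> 315
REPEAT 5 [
  -- iteration 1/5 --
  FD 7: (0,0) -> (4.95,-4.95) [heading=315, draw]
  RT 72: heading 315 -> 243
  -- iteration 2/5 --
  FD 7: (4.95,-4.95) -> (1.772,-11.187) [heading=243, draw]
  RT 72: heading 243 -> 171
  -- iteration 3/5 --
  FD 7: (1.772,-11.187) -> (-5.142,-10.092) [heading=171, draw]
  RT 72: heading 171 -> 99
  -- iteration 4/5 --
  FD 7: (-5.142,-10.092) -> (-6.237,-3.178) [heading=99, draw]
  RT 72: heading 99 -> 27
  -- iteration 5/5 --
  FD 7: (-6.237,-3.178) -> (0,0) [heading=27, draw]
  RT 72: heading 27 -> 315
]
Final: pos=(0,0), heading=315, 5 segment(s) drawn

Start position: (0, 0)
Final position: (0, 0)
Distance = 0; < 1e-6 -> CLOSED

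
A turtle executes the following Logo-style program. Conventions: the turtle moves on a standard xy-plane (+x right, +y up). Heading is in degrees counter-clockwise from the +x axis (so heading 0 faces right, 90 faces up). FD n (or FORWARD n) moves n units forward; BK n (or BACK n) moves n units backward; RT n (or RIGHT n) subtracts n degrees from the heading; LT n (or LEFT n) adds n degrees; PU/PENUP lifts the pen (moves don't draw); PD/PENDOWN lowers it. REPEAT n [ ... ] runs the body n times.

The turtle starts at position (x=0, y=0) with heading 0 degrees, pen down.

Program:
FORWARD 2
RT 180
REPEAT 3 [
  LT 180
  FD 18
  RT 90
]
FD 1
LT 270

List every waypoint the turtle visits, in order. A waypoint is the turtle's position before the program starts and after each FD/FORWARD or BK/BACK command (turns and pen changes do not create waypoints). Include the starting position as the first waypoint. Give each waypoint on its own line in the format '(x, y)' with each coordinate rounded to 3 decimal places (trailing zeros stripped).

Answer: (0, 0)
(2, 0)
(20, 0)
(20, 18)
(2, 18)
(2, 19)

Derivation:
Executing turtle program step by step:
Start: pos=(0,0), heading=0, pen down
FD 2: (0,0) -> (2,0) [heading=0, draw]
RT 180: heading 0 -> 180
REPEAT 3 [
  -- iteration 1/3 --
  LT 180: heading 180 -> 0
  FD 18: (2,0) -> (20,0) [heading=0, draw]
  RT 90: heading 0 -> 270
  -- iteration 2/3 --
  LT 180: heading 270 -> 90
  FD 18: (20,0) -> (20,18) [heading=90, draw]
  RT 90: heading 90 -> 0
  -- iteration 3/3 --
  LT 180: heading 0 -> 180
  FD 18: (20,18) -> (2,18) [heading=180, draw]
  RT 90: heading 180 -> 90
]
FD 1: (2,18) -> (2,19) [heading=90, draw]
LT 270: heading 90 -> 0
Final: pos=(2,19), heading=0, 5 segment(s) drawn
Waypoints (6 total):
(0, 0)
(2, 0)
(20, 0)
(20, 18)
(2, 18)
(2, 19)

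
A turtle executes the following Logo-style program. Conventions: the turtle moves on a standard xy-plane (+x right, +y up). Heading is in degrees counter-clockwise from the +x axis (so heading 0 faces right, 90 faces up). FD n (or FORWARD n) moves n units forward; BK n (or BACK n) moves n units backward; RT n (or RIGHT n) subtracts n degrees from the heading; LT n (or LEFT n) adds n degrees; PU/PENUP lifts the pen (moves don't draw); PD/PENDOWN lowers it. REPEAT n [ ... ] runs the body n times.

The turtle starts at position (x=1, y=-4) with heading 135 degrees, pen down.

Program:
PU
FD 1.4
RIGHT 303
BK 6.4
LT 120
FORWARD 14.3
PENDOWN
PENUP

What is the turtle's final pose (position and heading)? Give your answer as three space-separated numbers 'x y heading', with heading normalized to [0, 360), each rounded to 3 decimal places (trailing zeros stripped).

Answer: 15.839 -12.306 312

Derivation:
Executing turtle program step by step:
Start: pos=(1,-4), heading=135, pen down
PU: pen up
FD 1.4: (1,-4) -> (0.01,-3.01) [heading=135, move]
RT 303: heading 135 -> 192
BK 6.4: (0.01,-3.01) -> (6.27,-1.679) [heading=192, move]
LT 120: heading 192 -> 312
FD 14.3: (6.27,-1.679) -> (15.839,-12.306) [heading=312, move]
PD: pen down
PU: pen up
Final: pos=(15.839,-12.306), heading=312, 0 segment(s) drawn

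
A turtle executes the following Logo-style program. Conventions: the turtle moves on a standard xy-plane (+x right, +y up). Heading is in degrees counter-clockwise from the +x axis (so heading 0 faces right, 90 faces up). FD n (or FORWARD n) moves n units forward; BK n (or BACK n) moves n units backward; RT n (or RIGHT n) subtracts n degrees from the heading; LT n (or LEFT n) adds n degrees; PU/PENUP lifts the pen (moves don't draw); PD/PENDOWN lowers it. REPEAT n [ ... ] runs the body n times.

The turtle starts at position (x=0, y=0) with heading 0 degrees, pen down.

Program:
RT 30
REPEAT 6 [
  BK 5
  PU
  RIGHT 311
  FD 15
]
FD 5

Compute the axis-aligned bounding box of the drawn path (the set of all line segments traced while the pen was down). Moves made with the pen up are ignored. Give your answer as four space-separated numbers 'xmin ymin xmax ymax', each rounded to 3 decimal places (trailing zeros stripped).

Answer: -4.33 0 0 2.5

Derivation:
Executing turtle program step by step:
Start: pos=(0,0), heading=0, pen down
RT 30: heading 0 -> 330
REPEAT 6 [
  -- iteration 1/6 --
  BK 5: (0,0) -> (-4.33,2.5) [heading=330, draw]
  PU: pen up
  RT 311: heading 330 -> 19
  FD 15: (-4.33,2.5) -> (9.853,7.384) [heading=19, move]
  -- iteration 2/6 --
  BK 5: (9.853,7.384) -> (5.125,5.756) [heading=19, move]
  PU: pen up
  RT 311: heading 19 -> 68
  FD 15: (5.125,5.756) -> (10.744,19.663) [heading=68, move]
  -- iteration 3/6 --
  BK 5: (10.744,19.663) -> (8.871,15.028) [heading=68, move]
  PU: pen up
  RT 311: heading 68 -> 117
  FD 15: (8.871,15.028) -> (2.061,28.393) [heading=117, move]
  -- iteration 4/6 --
  BK 5: (2.061,28.393) -> (4.331,23.938) [heading=117, move]
  PU: pen up
  RT 311: heading 117 -> 166
  FD 15: (4.331,23.938) -> (-10.223,27.566) [heading=166, move]
  -- iteration 5/6 --
  BK 5: (-10.223,27.566) -> (-5.372,26.357) [heading=166, move]
  PU: pen up
  RT 311: heading 166 -> 215
  FD 15: (-5.372,26.357) -> (-17.659,17.753) [heading=215, move]
  -- iteration 6/6 --
  BK 5: (-17.659,17.753) -> (-13.563,20.621) [heading=215, move]
  PU: pen up
  RT 311: heading 215 -> 264
  FD 15: (-13.563,20.621) -> (-15.131,5.703) [heading=264, move]
]
FD 5: (-15.131,5.703) -> (-15.654,0.731) [heading=264, move]
Final: pos=(-15.654,0.731), heading=264, 1 segment(s) drawn

Segment endpoints: x in {-4.33, 0}, y in {0, 2.5}
xmin=-4.33, ymin=0, xmax=0, ymax=2.5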